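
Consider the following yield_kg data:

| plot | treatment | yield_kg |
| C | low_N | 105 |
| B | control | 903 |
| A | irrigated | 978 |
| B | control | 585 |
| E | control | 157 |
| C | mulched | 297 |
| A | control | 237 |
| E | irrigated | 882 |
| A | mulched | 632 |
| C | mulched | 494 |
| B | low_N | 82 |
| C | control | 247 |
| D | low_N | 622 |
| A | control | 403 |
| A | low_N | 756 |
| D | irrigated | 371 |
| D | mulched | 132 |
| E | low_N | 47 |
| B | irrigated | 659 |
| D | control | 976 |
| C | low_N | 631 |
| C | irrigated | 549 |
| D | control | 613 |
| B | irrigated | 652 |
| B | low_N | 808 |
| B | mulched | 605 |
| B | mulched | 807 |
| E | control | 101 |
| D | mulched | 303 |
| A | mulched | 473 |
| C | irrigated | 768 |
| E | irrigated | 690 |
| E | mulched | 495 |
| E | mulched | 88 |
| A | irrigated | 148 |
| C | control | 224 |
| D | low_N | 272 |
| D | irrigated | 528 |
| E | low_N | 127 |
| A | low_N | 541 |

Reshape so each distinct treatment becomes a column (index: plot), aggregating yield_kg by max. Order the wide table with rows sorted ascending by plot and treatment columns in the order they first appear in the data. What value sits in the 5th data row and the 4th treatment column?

495

With rows sorted ascending by plot, row 5 is plot=E. treatment columns in first-appearance order: low_N, control, irrigated, mulched; column 4 is mulched.
Long rows with plot=E, treatment=mulched: max(495, 88) = 495.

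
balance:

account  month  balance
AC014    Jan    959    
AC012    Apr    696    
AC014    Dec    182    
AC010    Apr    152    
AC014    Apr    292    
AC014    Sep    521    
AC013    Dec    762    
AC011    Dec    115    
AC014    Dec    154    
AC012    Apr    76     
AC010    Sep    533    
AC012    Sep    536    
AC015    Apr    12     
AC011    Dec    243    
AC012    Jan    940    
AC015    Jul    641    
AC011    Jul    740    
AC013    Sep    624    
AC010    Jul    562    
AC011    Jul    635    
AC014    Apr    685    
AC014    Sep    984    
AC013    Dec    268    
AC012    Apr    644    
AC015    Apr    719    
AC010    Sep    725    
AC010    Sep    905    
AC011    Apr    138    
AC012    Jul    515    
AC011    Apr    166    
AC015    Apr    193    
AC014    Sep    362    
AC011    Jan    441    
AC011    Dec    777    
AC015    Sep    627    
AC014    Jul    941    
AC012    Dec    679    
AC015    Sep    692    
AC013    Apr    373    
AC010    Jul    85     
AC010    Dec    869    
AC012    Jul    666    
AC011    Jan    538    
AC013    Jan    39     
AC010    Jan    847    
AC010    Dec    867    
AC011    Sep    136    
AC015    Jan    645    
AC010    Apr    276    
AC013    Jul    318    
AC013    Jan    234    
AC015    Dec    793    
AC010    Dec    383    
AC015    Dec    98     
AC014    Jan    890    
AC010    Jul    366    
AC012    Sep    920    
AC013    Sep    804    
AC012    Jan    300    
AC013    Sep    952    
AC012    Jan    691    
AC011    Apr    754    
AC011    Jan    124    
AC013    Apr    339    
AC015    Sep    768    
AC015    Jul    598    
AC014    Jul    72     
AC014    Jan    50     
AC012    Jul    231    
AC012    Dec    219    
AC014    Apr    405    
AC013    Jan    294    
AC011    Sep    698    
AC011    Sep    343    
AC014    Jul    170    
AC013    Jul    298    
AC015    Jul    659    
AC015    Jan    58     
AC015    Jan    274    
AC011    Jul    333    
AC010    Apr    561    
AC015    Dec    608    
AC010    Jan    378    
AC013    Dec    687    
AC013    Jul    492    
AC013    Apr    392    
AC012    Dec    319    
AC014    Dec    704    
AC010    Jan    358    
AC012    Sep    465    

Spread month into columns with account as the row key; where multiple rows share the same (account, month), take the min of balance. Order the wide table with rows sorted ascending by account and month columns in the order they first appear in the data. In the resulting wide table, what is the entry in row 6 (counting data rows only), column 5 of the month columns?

598

With rows sorted ascending by account, row 6 is account=AC015. month columns in first-appearance order: Jan, Apr, Dec, Sep, Jul; column 5 is Jul.
Long rows with account=AC015, month=Jul: min(641, 598, 659) = 598.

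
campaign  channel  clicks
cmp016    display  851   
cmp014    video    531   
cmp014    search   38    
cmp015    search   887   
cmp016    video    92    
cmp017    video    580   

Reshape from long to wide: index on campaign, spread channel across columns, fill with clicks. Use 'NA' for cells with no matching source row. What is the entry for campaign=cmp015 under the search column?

The long row with campaign=cmp015, channel=search has clicks=887.

887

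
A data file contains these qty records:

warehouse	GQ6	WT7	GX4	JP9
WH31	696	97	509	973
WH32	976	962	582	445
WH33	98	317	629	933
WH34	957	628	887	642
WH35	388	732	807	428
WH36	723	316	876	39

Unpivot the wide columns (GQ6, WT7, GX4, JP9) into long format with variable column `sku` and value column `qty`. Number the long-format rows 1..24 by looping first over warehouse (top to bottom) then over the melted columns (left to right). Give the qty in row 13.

24 rows total (6 × 4). Row 13: index ⌊(13-1)/4⌋ = 3 into warehouse → WH34; (13-1) mod 4 = 0 into the melted columns → GQ6.
So row 13 is (WH34, GQ6, 957); qty = 957.

957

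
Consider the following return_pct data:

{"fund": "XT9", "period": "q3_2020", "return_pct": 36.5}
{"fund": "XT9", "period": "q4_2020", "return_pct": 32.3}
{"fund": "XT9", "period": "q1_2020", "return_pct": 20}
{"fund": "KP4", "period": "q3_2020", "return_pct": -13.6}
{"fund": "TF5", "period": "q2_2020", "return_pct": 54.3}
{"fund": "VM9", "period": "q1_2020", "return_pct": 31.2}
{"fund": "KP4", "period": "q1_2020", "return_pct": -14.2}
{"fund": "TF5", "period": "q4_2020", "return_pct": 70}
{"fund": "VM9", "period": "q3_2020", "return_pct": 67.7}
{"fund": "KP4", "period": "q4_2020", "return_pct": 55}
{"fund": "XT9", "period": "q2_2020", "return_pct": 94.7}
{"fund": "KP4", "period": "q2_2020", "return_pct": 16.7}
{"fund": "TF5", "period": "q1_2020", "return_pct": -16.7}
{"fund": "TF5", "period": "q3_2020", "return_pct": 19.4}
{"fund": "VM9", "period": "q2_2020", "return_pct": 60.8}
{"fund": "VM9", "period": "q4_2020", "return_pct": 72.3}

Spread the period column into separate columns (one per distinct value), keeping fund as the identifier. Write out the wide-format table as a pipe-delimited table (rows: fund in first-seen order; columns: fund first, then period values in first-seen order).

Columns: fund plus the 4 distinct period values (q3_2020, q4_2020, q1_2020, q2_2020).
For example, row XT9 column q3_2020 takes return_pct=36.5 from the long row (XT9, q3_2020).

| fund | q3_2020 | q4_2020 | q1_2020 | q2_2020 |
| XT9 | 36.5 | 32.3 | 20 | 94.7 |
| KP4 | -13.6 | 55 | -14.2 | 16.7 |
| TF5 | 19.4 | 70 | -16.7 | 54.3 |
| VM9 | 67.7 | 72.3 | 31.2 | 60.8 |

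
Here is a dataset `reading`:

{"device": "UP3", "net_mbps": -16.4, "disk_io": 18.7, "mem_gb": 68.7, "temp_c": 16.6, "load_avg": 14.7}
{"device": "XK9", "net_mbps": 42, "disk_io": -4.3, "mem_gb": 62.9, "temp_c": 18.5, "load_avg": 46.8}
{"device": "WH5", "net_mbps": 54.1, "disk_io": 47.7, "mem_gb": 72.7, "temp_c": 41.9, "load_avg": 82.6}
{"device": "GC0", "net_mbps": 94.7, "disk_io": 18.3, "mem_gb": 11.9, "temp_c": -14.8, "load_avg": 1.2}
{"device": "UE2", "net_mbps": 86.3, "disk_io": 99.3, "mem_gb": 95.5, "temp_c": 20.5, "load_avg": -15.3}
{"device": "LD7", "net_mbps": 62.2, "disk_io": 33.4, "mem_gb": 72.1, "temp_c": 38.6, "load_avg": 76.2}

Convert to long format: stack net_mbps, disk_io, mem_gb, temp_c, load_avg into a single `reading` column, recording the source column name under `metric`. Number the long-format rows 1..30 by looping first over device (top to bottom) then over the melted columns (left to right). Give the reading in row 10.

30 rows total (6 × 5). Row 10: index ⌊(10-1)/5⌋ = 1 into device → XK9; (10-1) mod 5 = 4 into the melted columns → load_avg.
So row 10 is (XK9, load_avg, 46.8); reading = 46.8.

46.8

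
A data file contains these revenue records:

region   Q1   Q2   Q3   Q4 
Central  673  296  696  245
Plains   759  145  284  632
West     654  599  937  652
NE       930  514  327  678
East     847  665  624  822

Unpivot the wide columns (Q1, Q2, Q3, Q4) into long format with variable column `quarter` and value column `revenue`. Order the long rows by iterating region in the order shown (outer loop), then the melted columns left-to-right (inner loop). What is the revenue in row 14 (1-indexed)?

20 rows total (5 × 4). Row 14: index ⌊(14-1)/4⌋ = 3 into region → NE; (14-1) mod 4 = 1 into the melted columns → Q2.
So row 14 is (NE, Q2, 514); revenue = 514.

514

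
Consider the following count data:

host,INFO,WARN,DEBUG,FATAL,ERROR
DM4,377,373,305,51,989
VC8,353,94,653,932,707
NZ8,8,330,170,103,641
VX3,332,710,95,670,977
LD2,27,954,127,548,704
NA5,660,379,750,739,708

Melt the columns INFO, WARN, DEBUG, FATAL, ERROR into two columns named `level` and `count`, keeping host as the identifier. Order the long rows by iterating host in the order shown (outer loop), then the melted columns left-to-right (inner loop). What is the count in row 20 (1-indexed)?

30 rows total (6 × 5). Row 20: index ⌊(20-1)/5⌋ = 3 into host → VX3; (20-1) mod 5 = 4 into the melted columns → ERROR.
So row 20 is (VX3, ERROR, 977); count = 977.

977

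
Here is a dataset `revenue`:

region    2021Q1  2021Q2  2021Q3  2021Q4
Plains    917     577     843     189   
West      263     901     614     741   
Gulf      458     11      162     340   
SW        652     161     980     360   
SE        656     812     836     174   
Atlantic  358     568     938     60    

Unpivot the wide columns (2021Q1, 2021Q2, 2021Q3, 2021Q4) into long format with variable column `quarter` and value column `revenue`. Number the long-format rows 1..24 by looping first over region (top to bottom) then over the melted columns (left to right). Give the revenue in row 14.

24 rows total (6 × 4). Row 14: index ⌊(14-1)/4⌋ = 3 into region → SW; (14-1) mod 4 = 1 into the melted columns → 2021Q2.
So row 14 is (SW, 2021Q2, 161); revenue = 161.

161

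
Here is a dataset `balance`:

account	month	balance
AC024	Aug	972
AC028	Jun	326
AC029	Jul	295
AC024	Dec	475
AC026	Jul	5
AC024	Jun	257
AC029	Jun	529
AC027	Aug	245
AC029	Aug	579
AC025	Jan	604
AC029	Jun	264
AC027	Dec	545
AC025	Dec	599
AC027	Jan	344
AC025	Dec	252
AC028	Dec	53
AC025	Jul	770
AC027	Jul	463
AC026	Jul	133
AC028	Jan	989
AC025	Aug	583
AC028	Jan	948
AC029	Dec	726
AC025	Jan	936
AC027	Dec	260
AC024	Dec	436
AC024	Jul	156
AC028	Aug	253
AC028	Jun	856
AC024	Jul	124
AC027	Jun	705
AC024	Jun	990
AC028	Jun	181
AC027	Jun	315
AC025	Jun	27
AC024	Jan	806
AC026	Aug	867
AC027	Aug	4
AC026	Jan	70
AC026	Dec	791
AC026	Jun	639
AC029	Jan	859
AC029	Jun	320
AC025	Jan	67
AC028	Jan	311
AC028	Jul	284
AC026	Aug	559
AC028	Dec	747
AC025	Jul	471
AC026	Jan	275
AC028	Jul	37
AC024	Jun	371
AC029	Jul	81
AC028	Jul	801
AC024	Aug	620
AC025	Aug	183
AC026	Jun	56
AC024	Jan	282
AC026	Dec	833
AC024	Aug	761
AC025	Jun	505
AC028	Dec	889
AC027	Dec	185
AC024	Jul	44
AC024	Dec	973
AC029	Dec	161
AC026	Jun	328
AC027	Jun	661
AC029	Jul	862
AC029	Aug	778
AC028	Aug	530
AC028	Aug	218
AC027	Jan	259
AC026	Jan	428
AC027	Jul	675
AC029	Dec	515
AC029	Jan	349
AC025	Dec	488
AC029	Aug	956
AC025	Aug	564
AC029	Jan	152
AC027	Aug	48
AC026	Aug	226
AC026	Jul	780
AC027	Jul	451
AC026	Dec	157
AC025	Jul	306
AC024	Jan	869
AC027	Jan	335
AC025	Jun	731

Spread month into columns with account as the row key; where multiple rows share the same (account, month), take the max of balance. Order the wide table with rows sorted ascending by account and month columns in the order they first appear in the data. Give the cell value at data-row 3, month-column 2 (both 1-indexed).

With rows sorted ascending by account, row 3 is account=AC026. month columns in first-appearance order: Aug, Jun, Jul, Dec, Jan; column 2 is Jun.
Long rows with account=AC026, month=Jun: max(639, 56, 328) = 639.

639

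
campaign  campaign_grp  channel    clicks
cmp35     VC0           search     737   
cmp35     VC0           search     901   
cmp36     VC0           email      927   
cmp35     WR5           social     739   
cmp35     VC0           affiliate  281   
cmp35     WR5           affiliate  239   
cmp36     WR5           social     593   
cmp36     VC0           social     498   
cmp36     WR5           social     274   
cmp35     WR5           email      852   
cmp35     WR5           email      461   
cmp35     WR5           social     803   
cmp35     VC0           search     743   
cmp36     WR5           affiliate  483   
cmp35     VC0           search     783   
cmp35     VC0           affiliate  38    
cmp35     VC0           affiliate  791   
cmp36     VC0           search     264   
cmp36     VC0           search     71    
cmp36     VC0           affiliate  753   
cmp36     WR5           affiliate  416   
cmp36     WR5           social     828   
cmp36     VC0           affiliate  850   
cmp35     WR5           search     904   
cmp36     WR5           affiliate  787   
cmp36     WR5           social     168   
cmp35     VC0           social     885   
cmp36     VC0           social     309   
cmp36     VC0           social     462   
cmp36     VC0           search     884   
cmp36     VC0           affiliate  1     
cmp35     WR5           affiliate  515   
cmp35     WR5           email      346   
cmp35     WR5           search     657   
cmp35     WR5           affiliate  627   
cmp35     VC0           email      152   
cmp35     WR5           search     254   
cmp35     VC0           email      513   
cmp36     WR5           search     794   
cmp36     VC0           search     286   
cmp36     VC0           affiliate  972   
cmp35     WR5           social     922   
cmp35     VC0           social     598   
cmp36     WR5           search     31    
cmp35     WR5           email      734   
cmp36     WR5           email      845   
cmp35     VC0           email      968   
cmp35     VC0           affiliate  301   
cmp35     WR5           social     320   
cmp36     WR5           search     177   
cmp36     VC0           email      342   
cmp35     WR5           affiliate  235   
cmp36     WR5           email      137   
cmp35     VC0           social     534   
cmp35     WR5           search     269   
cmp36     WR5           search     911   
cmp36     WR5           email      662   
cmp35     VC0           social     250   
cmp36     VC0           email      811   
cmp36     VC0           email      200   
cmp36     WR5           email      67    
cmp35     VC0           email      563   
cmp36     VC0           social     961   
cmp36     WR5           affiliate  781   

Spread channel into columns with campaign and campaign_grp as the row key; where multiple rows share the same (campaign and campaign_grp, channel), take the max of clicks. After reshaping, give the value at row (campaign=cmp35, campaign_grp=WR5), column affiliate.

Rows with campaign=cmp35, campaign_grp=WR5 and channel=affiliate: clicks values are 239, 515, 627, 235.
max(239, 515, 627, 235) = 627.

627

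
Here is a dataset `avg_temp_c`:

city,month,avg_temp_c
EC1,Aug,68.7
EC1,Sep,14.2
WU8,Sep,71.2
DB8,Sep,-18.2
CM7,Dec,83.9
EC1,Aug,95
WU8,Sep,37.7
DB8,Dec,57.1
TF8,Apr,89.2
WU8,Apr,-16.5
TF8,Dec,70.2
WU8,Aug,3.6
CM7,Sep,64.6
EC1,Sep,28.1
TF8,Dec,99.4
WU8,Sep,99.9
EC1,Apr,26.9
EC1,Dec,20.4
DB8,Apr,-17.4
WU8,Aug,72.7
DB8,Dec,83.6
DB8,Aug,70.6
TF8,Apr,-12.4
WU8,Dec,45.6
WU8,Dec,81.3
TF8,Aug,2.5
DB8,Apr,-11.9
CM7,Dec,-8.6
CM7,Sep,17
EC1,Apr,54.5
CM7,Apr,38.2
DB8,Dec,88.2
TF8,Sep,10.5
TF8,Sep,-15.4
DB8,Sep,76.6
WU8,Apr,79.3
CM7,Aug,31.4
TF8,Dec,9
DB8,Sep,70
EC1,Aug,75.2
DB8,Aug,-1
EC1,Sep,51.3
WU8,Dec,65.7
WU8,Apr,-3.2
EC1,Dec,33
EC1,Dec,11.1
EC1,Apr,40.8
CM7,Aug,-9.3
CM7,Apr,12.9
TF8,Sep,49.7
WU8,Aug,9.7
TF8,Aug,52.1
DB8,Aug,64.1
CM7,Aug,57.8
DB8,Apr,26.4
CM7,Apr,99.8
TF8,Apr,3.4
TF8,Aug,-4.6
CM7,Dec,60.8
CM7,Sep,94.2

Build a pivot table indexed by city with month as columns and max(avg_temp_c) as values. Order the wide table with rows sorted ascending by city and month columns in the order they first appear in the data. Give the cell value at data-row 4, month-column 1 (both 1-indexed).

With rows sorted ascending by city, row 4 is city=TF8. month columns in first-appearance order: Aug, Sep, Dec, Apr; column 1 is Aug.
Long rows with city=TF8, month=Aug: max(2.5, 52.1, -4.6) = 52.1.

52.1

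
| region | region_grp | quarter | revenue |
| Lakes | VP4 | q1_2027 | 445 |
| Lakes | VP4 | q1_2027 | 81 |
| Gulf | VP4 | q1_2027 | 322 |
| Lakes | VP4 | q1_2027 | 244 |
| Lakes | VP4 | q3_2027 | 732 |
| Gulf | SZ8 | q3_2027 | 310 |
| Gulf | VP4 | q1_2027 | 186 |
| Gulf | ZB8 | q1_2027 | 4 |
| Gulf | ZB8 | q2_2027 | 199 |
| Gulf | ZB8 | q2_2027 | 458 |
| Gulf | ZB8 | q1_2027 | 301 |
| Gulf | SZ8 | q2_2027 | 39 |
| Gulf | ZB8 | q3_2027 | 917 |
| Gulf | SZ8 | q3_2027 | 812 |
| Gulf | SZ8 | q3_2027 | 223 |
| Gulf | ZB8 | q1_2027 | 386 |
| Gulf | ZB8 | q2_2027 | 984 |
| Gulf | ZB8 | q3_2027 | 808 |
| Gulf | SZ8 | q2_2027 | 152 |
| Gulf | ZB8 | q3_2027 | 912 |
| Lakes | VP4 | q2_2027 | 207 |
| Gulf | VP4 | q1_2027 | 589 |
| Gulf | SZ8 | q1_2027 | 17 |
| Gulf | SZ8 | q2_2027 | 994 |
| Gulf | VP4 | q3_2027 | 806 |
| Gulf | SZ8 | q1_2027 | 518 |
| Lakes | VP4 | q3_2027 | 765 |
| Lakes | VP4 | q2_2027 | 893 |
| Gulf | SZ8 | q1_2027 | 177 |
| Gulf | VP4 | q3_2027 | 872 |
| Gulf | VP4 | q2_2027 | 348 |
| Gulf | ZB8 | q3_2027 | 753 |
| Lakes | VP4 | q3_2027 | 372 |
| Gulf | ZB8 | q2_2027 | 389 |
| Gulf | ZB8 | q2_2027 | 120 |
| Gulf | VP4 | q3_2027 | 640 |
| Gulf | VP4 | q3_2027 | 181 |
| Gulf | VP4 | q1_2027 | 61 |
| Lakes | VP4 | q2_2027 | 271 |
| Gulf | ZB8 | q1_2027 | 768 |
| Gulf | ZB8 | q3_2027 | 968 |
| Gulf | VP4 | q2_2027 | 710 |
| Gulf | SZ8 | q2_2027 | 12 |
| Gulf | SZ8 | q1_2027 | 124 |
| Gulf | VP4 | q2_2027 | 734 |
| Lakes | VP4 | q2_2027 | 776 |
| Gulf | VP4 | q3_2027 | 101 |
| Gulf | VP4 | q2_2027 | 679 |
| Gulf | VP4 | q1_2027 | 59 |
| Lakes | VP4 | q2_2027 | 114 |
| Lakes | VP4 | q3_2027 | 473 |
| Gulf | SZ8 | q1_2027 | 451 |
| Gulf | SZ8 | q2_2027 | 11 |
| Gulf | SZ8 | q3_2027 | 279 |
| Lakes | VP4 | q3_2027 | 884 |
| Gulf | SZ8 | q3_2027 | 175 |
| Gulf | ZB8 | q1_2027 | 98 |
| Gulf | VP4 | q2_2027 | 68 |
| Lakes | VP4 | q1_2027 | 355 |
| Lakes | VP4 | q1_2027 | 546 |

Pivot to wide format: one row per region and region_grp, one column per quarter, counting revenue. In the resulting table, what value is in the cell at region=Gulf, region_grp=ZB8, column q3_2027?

5

Rows with region=Gulf, region_grp=ZB8 and quarter=q3_2027: revenue values are 917, 808, 912, 753, 968.
5 rows match — count = 5.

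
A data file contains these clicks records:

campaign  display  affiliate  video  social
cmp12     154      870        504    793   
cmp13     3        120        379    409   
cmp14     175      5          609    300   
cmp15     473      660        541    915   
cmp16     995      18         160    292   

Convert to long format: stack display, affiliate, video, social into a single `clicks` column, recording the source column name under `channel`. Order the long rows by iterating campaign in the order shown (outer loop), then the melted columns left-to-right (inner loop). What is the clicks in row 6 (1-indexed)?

120

20 rows total (5 × 4). Row 6: index ⌊(6-1)/4⌋ = 1 into campaign → cmp13; (6-1) mod 4 = 1 into the melted columns → affiliate.
So row 6 is (cmp13, affiliate, 120); clicks = 120.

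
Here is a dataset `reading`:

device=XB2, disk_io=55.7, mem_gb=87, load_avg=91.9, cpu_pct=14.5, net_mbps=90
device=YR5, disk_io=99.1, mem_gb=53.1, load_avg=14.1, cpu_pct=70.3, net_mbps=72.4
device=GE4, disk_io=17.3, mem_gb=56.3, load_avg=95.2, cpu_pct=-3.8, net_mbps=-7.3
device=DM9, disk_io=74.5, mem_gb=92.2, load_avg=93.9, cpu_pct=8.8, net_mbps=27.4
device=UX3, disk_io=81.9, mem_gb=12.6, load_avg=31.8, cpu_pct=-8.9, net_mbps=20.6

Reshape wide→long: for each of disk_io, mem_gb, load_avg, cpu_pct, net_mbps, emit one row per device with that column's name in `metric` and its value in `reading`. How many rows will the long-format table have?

25

5 device values × 5 melted columns = 25 rows.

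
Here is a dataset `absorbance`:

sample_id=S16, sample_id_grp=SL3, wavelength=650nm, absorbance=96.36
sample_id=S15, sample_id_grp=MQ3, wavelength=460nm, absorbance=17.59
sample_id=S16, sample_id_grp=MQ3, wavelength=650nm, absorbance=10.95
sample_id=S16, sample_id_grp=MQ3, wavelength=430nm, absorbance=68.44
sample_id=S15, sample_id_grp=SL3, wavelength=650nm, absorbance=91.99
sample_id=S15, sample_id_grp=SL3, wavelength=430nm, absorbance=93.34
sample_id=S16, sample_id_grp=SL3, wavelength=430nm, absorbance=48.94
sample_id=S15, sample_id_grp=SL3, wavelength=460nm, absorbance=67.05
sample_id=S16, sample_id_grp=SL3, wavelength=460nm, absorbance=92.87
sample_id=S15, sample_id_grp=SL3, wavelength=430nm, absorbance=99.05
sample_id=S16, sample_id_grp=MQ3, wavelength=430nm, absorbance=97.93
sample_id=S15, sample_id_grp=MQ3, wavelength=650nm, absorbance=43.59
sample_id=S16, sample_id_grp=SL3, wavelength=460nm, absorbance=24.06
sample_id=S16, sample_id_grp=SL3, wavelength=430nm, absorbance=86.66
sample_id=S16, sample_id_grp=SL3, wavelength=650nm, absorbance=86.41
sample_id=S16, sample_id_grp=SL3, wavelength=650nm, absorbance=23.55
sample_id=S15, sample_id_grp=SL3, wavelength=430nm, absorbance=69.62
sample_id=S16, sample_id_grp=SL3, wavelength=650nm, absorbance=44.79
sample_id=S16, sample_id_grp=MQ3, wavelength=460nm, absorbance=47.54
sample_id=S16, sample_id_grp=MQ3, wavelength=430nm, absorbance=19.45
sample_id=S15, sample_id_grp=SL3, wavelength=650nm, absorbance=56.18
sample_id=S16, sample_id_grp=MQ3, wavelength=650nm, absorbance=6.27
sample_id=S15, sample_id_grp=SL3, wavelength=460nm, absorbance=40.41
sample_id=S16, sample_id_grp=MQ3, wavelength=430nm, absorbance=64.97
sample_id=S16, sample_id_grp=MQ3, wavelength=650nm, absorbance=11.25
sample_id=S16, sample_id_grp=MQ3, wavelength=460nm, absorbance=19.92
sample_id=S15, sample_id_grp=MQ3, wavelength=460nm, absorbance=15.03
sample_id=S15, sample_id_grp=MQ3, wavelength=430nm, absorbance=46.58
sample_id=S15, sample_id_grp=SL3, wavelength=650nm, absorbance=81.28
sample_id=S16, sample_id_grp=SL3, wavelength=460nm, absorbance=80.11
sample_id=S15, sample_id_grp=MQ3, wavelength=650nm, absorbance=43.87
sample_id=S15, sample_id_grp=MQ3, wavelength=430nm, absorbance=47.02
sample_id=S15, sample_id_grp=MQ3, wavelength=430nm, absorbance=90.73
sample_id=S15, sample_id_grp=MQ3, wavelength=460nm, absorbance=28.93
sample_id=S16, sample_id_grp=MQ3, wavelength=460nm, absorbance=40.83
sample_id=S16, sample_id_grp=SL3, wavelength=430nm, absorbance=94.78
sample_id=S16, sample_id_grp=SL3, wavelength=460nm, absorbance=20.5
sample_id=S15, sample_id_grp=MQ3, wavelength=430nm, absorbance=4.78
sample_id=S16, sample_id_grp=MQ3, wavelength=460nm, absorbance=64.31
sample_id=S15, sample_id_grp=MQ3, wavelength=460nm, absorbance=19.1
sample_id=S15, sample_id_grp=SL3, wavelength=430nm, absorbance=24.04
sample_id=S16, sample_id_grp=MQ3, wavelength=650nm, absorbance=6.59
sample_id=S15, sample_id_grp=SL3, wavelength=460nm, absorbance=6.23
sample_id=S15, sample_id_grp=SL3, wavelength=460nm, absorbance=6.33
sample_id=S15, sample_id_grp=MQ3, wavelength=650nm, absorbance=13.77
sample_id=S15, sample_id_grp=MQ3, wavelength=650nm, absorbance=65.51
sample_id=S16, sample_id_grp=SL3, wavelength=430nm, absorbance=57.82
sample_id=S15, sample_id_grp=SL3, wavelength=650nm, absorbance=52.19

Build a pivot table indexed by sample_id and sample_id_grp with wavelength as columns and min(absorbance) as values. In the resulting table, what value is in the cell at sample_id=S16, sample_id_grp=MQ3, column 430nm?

19.45

Rows with sample_id=S16, sample_id_grp=MQ3 and wavelength=430nm: absorbance values are 68.44, 97.93, 19.45, 64.97.
min(68.44, 97.93, 19.45, 64.97) = 19.45.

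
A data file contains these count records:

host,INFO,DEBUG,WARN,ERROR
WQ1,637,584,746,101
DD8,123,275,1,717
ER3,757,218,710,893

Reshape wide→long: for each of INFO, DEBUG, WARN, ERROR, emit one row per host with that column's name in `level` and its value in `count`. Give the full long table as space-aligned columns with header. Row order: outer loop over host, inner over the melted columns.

Each (host, column) pair becomes one row: 3 × 4 = 12 rows.
For example, (WQ1, INFO) → count=637.

host  level  count
WQ1   INFO   637  
WQ1   DEBUG  584  
WQ1   WARN   746  
WQ1   ERROR  101  
DD8   INFO   123  
DD8   DEBUG  275  
DD8   WARN   1    
DD8   ERROR  717  
ER3   INFO   757  
ER3   DEBUG  218  
ER3   WARN   710  
ER3   ERROR  893  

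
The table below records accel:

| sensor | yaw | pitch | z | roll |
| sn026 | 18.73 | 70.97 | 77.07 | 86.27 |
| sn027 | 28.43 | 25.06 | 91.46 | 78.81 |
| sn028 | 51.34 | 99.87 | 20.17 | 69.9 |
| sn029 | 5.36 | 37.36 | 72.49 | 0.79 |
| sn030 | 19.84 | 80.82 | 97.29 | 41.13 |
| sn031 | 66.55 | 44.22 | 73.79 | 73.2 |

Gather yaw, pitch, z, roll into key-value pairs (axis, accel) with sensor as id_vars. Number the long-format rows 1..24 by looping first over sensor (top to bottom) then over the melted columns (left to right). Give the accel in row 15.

72.49

24 rows total (6 × 4). Row 15: index ⌊(15-1)/4⌋ = 3 into sensor → sn029; (15-1) mod 4 = 2 into the melted columns → z.
So row 15 is (sn029, z, 72.49); accel = 72.49.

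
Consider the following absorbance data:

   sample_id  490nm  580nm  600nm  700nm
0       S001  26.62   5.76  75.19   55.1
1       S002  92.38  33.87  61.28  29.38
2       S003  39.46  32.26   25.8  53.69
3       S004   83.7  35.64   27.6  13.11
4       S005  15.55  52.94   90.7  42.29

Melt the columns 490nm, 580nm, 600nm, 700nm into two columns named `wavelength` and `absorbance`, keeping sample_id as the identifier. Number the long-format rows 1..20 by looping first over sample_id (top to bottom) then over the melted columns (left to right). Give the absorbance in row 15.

27.6

20 rows total (5 × 4). Row 15: index ⌊(15-1)/4⌋ = 3 into sample_id → S004; (15-1) mod 4 = 2 into the melted columns → 600nm.
So row 15 is (S004, 600nm, 27.6); absorbance = 27.6.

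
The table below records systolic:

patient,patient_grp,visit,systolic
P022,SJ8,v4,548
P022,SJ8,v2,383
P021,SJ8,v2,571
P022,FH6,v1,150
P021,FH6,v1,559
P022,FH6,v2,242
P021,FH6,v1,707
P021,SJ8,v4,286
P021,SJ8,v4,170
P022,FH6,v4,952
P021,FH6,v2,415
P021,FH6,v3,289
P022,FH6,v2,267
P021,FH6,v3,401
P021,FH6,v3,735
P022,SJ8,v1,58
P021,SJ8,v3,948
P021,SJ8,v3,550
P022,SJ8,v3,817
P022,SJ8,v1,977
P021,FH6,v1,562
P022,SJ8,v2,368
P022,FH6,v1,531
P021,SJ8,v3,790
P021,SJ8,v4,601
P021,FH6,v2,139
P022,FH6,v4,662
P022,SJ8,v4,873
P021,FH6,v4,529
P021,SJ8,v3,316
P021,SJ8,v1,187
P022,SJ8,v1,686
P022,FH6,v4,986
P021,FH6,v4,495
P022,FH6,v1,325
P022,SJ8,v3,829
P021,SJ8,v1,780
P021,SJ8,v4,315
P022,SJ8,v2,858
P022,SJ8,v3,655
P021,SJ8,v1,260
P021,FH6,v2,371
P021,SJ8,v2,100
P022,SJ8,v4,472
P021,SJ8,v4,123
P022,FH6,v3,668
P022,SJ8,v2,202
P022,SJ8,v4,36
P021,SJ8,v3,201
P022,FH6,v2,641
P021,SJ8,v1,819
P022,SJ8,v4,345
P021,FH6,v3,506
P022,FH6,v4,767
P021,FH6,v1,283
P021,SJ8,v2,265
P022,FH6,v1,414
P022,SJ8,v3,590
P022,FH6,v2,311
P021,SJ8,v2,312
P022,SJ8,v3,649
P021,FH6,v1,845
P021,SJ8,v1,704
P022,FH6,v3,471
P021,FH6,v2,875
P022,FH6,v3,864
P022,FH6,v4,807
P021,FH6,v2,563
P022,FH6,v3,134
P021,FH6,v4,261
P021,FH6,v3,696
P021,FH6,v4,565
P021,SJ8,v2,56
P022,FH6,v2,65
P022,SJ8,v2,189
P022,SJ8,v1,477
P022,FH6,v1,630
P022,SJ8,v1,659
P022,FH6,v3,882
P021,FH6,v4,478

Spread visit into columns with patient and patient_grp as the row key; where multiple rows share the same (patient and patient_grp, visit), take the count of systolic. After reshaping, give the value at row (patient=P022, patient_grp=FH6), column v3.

Rows with patient=P022, patient_grp=FH6 and visit=v3: systolic values are 668, 471, 864, 134, 882.
5 rows match — count = 5.

5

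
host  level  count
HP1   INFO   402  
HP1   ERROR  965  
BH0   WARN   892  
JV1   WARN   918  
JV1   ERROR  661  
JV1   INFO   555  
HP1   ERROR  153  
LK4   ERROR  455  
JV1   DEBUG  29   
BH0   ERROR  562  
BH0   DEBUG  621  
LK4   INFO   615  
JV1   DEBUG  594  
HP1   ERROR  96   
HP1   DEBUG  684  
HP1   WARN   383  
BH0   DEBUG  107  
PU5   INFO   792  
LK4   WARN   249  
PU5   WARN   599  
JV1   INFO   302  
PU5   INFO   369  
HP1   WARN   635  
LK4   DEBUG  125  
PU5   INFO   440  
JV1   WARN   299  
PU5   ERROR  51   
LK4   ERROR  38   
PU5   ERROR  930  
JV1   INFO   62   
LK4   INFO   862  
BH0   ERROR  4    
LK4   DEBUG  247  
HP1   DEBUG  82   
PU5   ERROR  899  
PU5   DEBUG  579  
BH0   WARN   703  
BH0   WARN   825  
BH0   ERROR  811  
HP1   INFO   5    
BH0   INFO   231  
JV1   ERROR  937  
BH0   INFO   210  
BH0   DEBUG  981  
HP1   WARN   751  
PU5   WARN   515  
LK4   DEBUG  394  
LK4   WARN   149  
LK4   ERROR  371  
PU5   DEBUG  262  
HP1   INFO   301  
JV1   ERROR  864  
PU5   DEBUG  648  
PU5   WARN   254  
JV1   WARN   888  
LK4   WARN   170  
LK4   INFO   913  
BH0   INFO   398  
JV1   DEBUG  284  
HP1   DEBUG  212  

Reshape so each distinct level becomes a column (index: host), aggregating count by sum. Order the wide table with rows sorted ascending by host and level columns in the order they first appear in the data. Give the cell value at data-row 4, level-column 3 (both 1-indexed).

568

With rows sorted ascending by host, row 4 is host=LK4. level columns in first-appearance order: INFO, ERROR, WARN, DEBUG; column 3 is WARN.
Long rows with host=LK4, level=WARN: 249 + 149 + 170 = 568.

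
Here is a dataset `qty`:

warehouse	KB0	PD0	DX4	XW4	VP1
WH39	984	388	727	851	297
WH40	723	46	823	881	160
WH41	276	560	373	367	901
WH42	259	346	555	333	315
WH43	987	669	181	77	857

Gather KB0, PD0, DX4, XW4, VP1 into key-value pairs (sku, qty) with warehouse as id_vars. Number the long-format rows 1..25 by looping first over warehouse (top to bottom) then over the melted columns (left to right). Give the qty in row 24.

25 rows total (5 × 5). Row 24: index ⌊(24-1)/5⌋ = 4 into warehouse → WH43; (24-1) mod 5 = 3 into the melted columns → XW4.
So row 24 is (WH43, XW4, 77); qty = 77.

77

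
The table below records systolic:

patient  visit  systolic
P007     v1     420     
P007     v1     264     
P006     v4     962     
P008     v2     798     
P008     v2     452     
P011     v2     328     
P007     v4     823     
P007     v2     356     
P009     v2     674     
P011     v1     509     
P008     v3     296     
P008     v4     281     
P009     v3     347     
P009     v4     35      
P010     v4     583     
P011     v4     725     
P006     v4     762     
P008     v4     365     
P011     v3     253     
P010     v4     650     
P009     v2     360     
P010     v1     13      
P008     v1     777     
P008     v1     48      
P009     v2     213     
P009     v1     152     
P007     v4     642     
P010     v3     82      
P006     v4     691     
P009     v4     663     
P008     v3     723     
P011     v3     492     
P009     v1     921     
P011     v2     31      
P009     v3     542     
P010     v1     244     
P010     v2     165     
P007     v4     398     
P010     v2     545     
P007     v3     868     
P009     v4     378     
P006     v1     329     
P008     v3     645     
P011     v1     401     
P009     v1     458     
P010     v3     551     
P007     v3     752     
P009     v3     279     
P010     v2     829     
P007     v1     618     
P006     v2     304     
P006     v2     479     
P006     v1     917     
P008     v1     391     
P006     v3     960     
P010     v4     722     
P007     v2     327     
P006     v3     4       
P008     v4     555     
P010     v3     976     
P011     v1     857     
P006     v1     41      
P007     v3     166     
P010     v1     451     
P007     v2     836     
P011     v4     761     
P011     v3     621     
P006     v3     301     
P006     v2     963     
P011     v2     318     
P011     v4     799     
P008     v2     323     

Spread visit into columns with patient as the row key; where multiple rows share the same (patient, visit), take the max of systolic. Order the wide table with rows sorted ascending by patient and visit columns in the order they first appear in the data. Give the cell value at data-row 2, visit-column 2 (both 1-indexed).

823

With rows sorted ascending by patient, row 2 is patient=P007. visit columns in first-appearance order: v1, v4, v2, v3; column 2 is v4.
Long rows with patient=P007, visit=v4: max(823, 642, 398) = 823.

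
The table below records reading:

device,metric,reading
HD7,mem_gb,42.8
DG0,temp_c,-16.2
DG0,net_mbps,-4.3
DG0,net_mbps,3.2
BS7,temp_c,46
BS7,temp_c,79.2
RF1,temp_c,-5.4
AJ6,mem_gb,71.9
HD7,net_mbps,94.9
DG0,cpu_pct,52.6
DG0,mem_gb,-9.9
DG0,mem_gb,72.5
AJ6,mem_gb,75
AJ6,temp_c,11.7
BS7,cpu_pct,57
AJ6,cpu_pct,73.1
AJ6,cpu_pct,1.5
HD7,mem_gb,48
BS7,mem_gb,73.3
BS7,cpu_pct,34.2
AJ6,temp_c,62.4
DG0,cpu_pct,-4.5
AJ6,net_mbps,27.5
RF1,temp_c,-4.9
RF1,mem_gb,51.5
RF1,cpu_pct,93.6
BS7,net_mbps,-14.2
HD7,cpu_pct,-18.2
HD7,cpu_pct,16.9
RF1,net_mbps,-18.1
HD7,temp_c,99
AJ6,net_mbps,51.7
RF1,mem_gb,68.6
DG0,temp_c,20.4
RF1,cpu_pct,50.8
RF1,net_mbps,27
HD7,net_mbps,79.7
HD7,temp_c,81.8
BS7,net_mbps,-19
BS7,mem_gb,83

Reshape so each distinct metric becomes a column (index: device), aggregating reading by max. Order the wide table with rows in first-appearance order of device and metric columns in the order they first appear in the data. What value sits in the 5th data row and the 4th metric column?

With rows in first-appearance order of device, row 5 is device=AJ6. metric columns in first-appearance order: mem_gb, temp_c, net_mbps, cpu_pct; column 4 is cpu_pct.
Long rows with device=AJ6, metric=cpu_pct: max(73.1, 1.5) = 73.1.

73.1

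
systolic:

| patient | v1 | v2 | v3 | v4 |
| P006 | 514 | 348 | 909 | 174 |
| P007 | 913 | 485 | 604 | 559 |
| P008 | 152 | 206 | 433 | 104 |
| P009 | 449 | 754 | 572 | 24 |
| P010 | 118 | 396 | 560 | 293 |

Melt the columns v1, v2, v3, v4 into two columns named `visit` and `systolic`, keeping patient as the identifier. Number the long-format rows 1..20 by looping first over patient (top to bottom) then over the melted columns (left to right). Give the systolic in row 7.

20 rows total (5 × 4). Row 7: index ⌊(7-1)/4⌋ = 1 into patient → P007; (7-1) mod 4 = 2 into the melted columns → v3.
So row 7 is (P007, v3, 604); systolic = 604.

604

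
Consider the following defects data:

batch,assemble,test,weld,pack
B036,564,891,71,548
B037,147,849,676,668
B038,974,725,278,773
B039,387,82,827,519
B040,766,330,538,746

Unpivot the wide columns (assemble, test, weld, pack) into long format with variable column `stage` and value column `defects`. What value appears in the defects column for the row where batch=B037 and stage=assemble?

Unpivoting turns each (batch, wide-column) pair into one long row.
The wide cell at row B037, column assemble holds 147, so the long row (B037, assemble) has defects=147.

147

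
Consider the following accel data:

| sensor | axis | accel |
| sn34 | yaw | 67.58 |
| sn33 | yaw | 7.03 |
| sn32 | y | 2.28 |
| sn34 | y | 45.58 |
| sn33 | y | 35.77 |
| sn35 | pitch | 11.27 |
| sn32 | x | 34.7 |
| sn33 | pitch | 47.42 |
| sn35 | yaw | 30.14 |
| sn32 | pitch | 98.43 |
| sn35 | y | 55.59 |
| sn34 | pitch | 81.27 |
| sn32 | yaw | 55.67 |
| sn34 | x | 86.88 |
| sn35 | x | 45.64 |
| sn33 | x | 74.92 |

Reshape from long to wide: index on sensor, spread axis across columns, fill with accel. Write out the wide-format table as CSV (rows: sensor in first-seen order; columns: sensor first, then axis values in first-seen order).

Columns: sensor plus the 4 distinct axis values (yaw, y, pitch, x).
For example, row sn34 column yaw takes accel=67.58 from the long row (sn34, yaw).

sensor,yaw,y,pitch,x
sn34,67.58,45.58,81.27,86.88
sn33,7.03,35.77,47.42,74.92
sn32,55.67,2.28,98.43,34.7
sn35,30.14,55.59,11.27,45.64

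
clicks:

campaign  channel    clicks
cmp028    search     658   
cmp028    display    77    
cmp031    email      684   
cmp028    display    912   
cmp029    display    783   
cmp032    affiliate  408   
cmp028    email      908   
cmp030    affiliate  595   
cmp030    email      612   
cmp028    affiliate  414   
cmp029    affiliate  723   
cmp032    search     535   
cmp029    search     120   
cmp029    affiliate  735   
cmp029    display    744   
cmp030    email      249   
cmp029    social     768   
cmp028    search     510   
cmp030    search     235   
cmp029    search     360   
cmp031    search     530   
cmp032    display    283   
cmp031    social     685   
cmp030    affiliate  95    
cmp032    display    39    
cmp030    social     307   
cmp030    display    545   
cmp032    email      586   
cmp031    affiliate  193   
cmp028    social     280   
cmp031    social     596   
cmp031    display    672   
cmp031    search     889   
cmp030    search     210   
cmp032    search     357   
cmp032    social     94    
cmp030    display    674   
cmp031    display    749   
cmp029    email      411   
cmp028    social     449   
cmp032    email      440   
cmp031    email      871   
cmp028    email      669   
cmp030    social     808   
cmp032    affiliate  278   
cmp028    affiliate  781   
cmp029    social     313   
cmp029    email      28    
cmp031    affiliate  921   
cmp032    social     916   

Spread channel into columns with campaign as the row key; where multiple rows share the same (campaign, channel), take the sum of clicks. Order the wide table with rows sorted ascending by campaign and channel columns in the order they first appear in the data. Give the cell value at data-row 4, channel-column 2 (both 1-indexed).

With rows sorted ascending by campaign, row 4 is campaign=cmp031. channel columns in first-appearance order: search, display, email, affiliate, social; column 2 is display.
Long rows with campaign=cmp031, channel=display: 672 + 749 = 1421.

1421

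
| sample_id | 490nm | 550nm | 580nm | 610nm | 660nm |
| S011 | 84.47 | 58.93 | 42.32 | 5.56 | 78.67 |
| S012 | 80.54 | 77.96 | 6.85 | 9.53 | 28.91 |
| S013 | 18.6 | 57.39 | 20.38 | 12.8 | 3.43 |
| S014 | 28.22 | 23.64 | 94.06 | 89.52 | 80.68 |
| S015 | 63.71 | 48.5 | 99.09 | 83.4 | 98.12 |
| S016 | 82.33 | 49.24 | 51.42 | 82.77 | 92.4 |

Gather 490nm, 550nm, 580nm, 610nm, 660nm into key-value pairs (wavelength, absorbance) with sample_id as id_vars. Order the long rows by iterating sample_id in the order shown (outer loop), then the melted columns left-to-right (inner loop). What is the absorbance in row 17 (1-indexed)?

23.64

30 rows total (6 × 5). Row 17: index ⌊(17-1)/5⌋ = 3 into sample_id → S014; (17-1) mod 5 = 1 into the melted columns → 550nm.
So row 17 is (S014, 550nm, 23.64); absorbance = 23.64.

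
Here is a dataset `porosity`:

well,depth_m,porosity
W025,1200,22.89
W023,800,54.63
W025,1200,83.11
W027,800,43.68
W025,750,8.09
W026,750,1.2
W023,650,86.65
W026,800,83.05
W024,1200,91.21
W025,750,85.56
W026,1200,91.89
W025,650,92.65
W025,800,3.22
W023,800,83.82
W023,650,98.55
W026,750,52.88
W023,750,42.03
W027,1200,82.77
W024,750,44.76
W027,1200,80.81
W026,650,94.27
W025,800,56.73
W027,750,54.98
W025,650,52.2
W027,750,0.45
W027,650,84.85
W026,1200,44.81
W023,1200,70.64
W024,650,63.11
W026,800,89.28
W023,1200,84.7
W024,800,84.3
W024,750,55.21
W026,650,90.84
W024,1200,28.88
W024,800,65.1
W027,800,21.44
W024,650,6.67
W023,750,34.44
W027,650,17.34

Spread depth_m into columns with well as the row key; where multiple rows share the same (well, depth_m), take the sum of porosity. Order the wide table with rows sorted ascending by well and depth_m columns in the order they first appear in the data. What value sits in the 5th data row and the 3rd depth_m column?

55.43

With rows sorted ascending by well, row 5 is well=W027. depth_m columns in first-appearance order: 1200, 800, 750, 650; column 3 is 750.
Long rows with well=W027, depth_m=750: 54.98 + 0.45 = 55.43.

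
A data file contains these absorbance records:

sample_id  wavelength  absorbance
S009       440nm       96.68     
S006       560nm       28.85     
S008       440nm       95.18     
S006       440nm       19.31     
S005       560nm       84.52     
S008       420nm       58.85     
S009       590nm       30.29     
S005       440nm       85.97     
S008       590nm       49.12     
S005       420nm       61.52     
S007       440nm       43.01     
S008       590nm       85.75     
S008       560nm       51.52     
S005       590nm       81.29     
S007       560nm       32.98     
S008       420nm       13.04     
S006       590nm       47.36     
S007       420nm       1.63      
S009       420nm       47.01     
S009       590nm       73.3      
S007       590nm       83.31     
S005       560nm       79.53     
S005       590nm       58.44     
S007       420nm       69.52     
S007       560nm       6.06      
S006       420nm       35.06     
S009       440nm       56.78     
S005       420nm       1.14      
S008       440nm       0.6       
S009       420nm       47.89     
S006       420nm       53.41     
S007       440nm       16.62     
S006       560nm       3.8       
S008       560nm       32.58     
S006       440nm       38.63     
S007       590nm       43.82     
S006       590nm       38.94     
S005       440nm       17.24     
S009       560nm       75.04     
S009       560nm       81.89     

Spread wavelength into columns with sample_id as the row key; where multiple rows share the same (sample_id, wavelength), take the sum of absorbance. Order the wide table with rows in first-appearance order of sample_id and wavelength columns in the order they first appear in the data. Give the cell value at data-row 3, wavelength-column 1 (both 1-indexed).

With rows in first-appearance order of sample_id, row 3 is sample_id=S008. wavelength columns in first-appearance order: 440nm, 560nm, 420nm, 590nm; column 1 is 440nm.
Long rows with sample_id=S008, wavelength=440nm: 95.18 + 0.6 = 95.78.

95.78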